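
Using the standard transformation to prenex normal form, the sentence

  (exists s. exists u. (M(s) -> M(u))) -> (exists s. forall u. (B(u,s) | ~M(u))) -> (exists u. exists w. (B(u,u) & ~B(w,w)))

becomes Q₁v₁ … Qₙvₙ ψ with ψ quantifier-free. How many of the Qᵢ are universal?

3

Eliminate → and ↔ using ¬ and ∨.
  ~(exists s. exists u. (~M(s) | M(u))) | ~(exists s. forall u. (B(u,s) | ~M(u))) | (exists u. exists w. (B(u,u) & ~B(w,w)))
Push ¬ through the quantifiers and connectives to reach negation normal form:
  (forall s. forall u. (M(s) & ~M(u))) | (forall s. exists u. (~B(u,s) & M(u))) | (exists u. exists w. (B(u,u) & ~B(w,w)))
Give each quantifier a distinct variable: s↦w1, u↦a, u↦y.
  (forall s. forall u. (M(s) & ~M(u))) | (forall w1. exists a. (~B(a,w1) & M(a))) | (exists y. exists w. (B(y,y) & ~B(w,w)))
Extract every quantifier outward, since the variables are now distinct and don't occur free across branches:
  forall s. forall u. forall w1. exists a. exists y. exists w. (M(s) & ~M(u) | ~B(a,w1) & M(a) | B(y,y) & ~B(w,w))
The prefix is forall s forall u forall w1 exists a exists y exists w: 3 universal, 3 existential.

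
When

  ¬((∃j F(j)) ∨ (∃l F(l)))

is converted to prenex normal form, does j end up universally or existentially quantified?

Push ¬ through the quantifiers and connectives to reach negation normal form:
  (∀j ¬F(j)) ∧ (∀l ¬F(l))
Finally move all quantifiers to the prefix:
  ∀j ∀l (¬F(j) ∧ ¬F(l))
The quantifier ∃j sits under an odd number of negations, so it flips to ∀j.

universal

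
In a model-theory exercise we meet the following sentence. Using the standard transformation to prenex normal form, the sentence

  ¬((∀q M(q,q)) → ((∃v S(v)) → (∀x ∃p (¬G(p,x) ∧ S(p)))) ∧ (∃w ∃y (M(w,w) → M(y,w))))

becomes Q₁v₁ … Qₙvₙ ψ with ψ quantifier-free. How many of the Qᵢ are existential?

Eliminate → and ↔ using ¬ and ∨.
  ¬(¬(∀q M(q,q)) ∨ (¬(∃v S(v)) ∨ (∀x ∃p (¬G(p,x) ∧ S(p)))) ∧ (∃w ∃y (¬M(w,w) ∨ M(y,w))))
Move each ¬ inward, flipping quantifiers it crosses:
  (∀q M(q,q)) ∧ ((∃v S(v)) ∧ (∃x ∀p (G(p,x) ∨ ¬S(p))) ∨ (∀w ∀y (M(w,w) ∧ ¬M(y,w))))
Finally move all quantifiers to the prefix:
  ∀q ∃v ∃x ∀p ∀w ∀y (M(q,q) ∧ (S(v) ∧ (G(p,x) ∨ ¬S(p)) ∨ M(w,w) ∧ ¬M(y,w)))
The prefix is ∀q ∃v ∃x ∀p ∀w ∀y: 4 universal, 2 existential.

2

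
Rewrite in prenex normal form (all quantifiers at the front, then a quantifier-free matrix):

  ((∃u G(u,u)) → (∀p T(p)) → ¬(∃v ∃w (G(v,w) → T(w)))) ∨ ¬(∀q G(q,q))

Eliminate → and ↔ using ¬ and ∨.
  ¬(∃u G(u,u)) ∨ ¬(∀p T(p)) ∨ ¬(∃v ∃w (¬G(v,w) ∨ T(w))) ∨ ¬(∀q G(q,q))
Move each ¬ inward, flipping quantifiers it crosses:
  (∀u ¬G(u,u)) ∨ (∃p ¬T(p)) ∨ (∀v ∀w (G(v,w) ∧ ¬T(w))) ∨ (∃q ¬G(q,q))
All bound variables are already distinct, so no renaming is needed.
Finally move all quantifiers to the prefix:
  ∀u ∃p ∀v ∀w ∃q (¬G(u,u) ∨ ¬T(p) ∨ G(v,w) ∧ ¬T(w) ∨ ¬G(q,q))

∀u ∃p ∀v ∀w ∃q (¬G(u,u) ∨ ¬T(p) ∨ G(v,w) ∧ ¬T(w) ∨ ¬G(q,q))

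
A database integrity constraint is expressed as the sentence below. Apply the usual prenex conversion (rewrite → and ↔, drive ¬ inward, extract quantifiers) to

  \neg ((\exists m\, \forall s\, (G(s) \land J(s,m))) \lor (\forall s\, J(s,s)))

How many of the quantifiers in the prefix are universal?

1

Push ¬ through the quantifiers and connectives to reach negation normal form:
  (\forall m\, \exists s\, (\neg G(s) \lor \neg J(s,m))) \land (\exists s\, \neg J(s,s))
Standardize variables apart so no two quantifiers bind the same name: s↦b.
  (\forall m\, \exists s\, (\neg G(s) \lor \neg J(s,m))) \land (\exists b\, \neg J(b,b))
Pull the quantifiers to the front (each side's bound variable is not free in the other side):
  \forall m\, \exists s\, \exists b\, ((\neg G(s) \lor \neg J(s,m)) \land \neg J(b,b))
The prefix is \forall m \exists s \exists b: 1 universal, 2 existential.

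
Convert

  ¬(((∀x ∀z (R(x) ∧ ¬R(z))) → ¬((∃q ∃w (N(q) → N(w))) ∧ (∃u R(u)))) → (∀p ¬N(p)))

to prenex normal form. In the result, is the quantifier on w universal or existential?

universal

Eliminate → and ↔ using ¬ and ∨.
  ¬(¬(¬(∀x ∀z (R(x) ∧ ¬R(z))) ∨ ¬((∃q ∃w (¬N(q) ∨ N(w))) ∧ (∃u R(u)))) ∨ (∀p ¬N(p)))
Move each ¬ inward, flipping quantifiers it crosses:
  ((∃x ∃z (¬R(x) ∨ R(z))) ∨ (∀q ∀w (N(q) ∧ ¬N(w))) ∨ (∀u ¬R(u))) ∧ (∃p N(p))
Finally move all quantifiers to the prefix:
  ∃x ∃z ∀q ∀w ∀u ∃p ((¬R(x) ∨ R(z) ∨ N(q) ∧ ¬N(w) ∨ ¬R(u)) ∧ N(p))
The quantifier ∃w sits under an odd number of negations (counting the antecedent side of each →), so it flips to ∀w.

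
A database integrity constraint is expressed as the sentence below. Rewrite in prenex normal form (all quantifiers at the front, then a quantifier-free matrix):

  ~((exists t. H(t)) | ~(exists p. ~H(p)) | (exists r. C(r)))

forall t. exists p. forall r. (~H(t) & ~H(p) & ~C(r))

Push ¬ through the quantifiers and connectives to reach negation normal form:
  (forall t. ~H(t)) & (exists p. ~H(p)) & (forall r. ~C(r))
All bound variables are already distinct, so no renaming is needed.
Pull the quantifiers to the front (each side's bound variable is not free in the other side):
  forall t. exists p. forall r. (~H(t) & ~H(p) & ~C(r))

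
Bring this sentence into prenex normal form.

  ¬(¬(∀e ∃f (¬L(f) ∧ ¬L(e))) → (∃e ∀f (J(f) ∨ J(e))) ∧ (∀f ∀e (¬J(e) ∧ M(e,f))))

Rewrite implications/biconditionals: A → B as ¬A ∨ B.
  ¬(¬¬(∀e ∃f (¬L(f) ∧ ¬L(e))) ∨ (∃e ∀f (J(f) ∨ J(e))) ∧ (∀f ∀e (¬J(e) ∧ M(e,f))))
Move each ¬ inward, flipping quantifiers it crosses:
  (∃e ∀f (L(f) ∨ L(e))) ∧ ((∀e ∃f (¬J(f) ∧ ¬J(e))) ∨ (∃f ∃e (J(e) ∨ ¬M(e,f))))
Give each quantifier a distinct variable: e↦q, f↦x, f↦b, e↦v.
  (∃e ∀f (L(f) ∨ L(e))) ∧ ((∀q ∃x (¬J(x) ∧ ¬J(q))) ∨ (∃b ∃v (J(v) ∨ ¬M(v,b))))
Finally move all quantifiers to the prefix:
  ∃e ∀f ∀q ∃x ∃b ∃v ((L(f) ∨ L(e)) ∧ (¬J(x) ∧ ¬J(q) ∨ J(v) ∨ ¬M(v,b)))

∃e ∀f ∀q ∃x ∃b ∃v ((L(f) ∨ L(e)) ∧ (¬J(x) ∧ ¬J(q) ∨ J(v) ∨ ¬M(v,b)))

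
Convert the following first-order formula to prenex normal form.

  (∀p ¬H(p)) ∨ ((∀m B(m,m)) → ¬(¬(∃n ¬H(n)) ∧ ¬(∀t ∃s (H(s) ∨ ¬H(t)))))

Rewrite implications/biconditionals: A → B as ¬A ∨ B.
  (∀p ¬H(p)) ∨ ¬(∀m B(m,m)) ∨ ¬(¬(∃n ¬H(n)) ∧ ¬(∀t ∃s (H(s) ∨ ¬H(t))))
Move each ¬ inward, flipping quantifiers it crosses:
  (∀p ¬H(p)) ∨ (∃m ¬B(m,m)) ∨ (∃n ¬H(n)) ∨ (∀t ∃s (H(s) ∨ ¬H(t)))
Extract every quantifier outward, since the variables are now distinct and don't occur free across branches:
  ∀p ∃m ∃n ∀t ∃s (¬H(p) ∨ ¬B(m,m) ∨ ¬H(n) ∨ H(s) ∨ ¬H(t))

∀p ∃m ∃n ∀t ∃s (¬H(p) ∨ ¬B(m,m) ∨ ¬H(n) ∨ H(s) ∨ ¬H(t))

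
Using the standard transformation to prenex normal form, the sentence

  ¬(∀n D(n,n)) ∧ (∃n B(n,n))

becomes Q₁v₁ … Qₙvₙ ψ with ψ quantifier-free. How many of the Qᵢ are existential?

Move each ¬ inward, flipping quantifiers it crosses:
  (∃n ¬D(n,n)) ∧ (∃n B(n,n))
Standardize variables apart so no two quantifiers bind the same name: n↦p.
  (∃n ¬D(n,n)) ∧ (∃p B(p,p))
Pull the quantifiers to the front (each side's bound variable is not free in the other side):
  ∃n ∃p (¬D(n,n) ∧ B(p,p))
The prefix is ∃n ∃p: 0 universal, 2 existential.

2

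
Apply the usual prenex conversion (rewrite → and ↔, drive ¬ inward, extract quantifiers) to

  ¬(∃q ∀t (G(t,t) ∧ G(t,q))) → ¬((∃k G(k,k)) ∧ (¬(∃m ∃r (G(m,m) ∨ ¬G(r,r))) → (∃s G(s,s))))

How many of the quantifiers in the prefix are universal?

Eliminate → and ↔ using ¬ and ∨.
  ¬¬(∃q ∀t (G(t,t) ∧ G(t,q))) ∨ ¬((∃k G(k,k)) ∧ (¬¬(∃m ∃r (G(m,m) ∨ ¬G(r,r))) ∨ (∃s G(s,s))))
Move each ¬ inward, flipping quantifiers it crosses:
  (∃q ∀t (G(t,t) ∧ G(t,q))) ∨ (∀k ¬G(k,k)) ∨ (∀m ∀r (¬G(m,m) ∧ G(r,r))) ∧ (∀s ¬G(s,s))
Extract every quantifier outward, since the variables are now distinct and don't occur free across branches:
  ∃q ∀t ∀k ∀m ∀r ∀s (G(t,t) ∧ G(t,q) ∨ ¬G(k,k) ∨ ¬G(m,m) ∧ G(r,r) ∧ ¬G(s,s))
The prefix is ∃q ∀t ∀k ∀m ∀r ∀s: 5 universal, 1 existential.

5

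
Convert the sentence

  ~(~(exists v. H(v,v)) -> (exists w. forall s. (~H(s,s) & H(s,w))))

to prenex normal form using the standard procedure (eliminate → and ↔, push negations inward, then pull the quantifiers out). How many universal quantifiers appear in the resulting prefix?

First replace A → B with ¬A ∨ B.
  ~(~~(exists v. H(v,v)) | (exists w. forall s. (~H(s,s) & H(s,w))))
Push ¬ through the quantifiers and connectives to reach negation normal form:
  (forall v. ~H(v,v)) & (forall w. exists s. (H(s,s) | ~H(s,w)))
All bound variables are already distinct, so no renaming is needed.
Finally move all quantifiers to the prefix:
  forall v. forall w. exists s. (~H(v,v) & (H(s,s) | ~H(s,w)))
The prefix is forall v forall w exists s: 2 universal, 1 existential.

2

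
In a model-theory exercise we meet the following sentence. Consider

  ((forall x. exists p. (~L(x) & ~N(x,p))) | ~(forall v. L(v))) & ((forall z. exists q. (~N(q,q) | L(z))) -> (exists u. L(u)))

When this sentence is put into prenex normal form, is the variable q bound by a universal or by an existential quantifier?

First replace A → B with ¬A ∨ B.
  ((forall x. exists p. (~L(x) & ~N(x,p))) | ~(forall v. L(v))) & (~(forall z. exists q. (~N(q,q) | L(z))) | (exists u. L(u)))
Drive negations inward (¬∀x A ≡ ∃x ¬A, ¬∃x A ≡ ∀x ¬A, De Morgan for ∧/∨):
  ((forall x. exists p. (~L(x) & ~N(x,p))) | (exists v. ~L(v))) & ((exists z. forall q. (N(q,q) & ~L(z))) | (exists u. L(u)))
Pull the quantifiers to the front (each side's bound variable is not free in the other side):
  forall x. exists p. exists v. exists z. forall q. exists u. ((~L(x) & ~N(x,p) | ~L(v)) & (N(q,q) & ~L(z) | L(u)))
The quantifier exists q sits under an odd number of negations (counting the antecedent side of each →), so it flips to forall q.

universal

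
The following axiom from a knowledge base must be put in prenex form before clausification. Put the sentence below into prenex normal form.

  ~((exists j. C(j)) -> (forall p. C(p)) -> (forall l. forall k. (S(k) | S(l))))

Eliminate → and ↔ using ¬ and ∨.
  ~(~(exists j. C(j)) | ~(forall p. C(p)) | (forall l. forall k. (S(k) | S(l))))
Drive negations inward (¬∀x A ≡ ∃x ¬A, ¬∃x A ≡ ∀x ¬A, De Morgan for ∧/∨):
  (exists j. C(j)) & (forall p. C(p)) & (exists l. exists k. (~S(k) & ~S(l)))
All bound variables are already distinct, so no renaming is needed.
Extract every quantifier outward, since the variables are now distinct and don't occur free across branches:
  exists j. forall p. exists l. exists k. (C(j) & C(p) & ~S(k) & ~S(l))

exists j. forall p. exists l. exists k. (C(j) & C(p) & ~S(k) & ~S(l))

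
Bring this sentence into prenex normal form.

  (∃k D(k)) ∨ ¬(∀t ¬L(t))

∃k ∃t (D(k) ∨ L(t))

Push ¬ through the quantifiers and connectives to reach negation normal form:
  (∃k D(k)) ∨ (∃t L(t))
All bound variables are already distinct, so no renaming is needed.
Pull the quantifiers to the front (each side's bound variable is not free in the other side):
  ∃k ∃t (D(k) ∨ L(t))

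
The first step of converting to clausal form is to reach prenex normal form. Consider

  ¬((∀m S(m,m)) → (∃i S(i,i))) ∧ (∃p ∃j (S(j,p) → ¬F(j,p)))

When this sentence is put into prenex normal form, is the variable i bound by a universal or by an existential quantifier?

universal

Rewrite implications/biconditionals: A → B as ¬A ∨ B.
  ¬(¬(∀m S(m,m)) ∨ (∃i S(i,i))) ∧ (∃p ∃j (¬S(j,p) ∨ ¬F(j,p)))
Move each ¬ inward, flipping quantifiers it crosses:
  (∀m S(m,m)) ∧ (∀i ¬S(i,i)) ∧ (∃p ∃j (¬S(j,p) ∨ ¬F(j,p)))
All bound variables are already distinct, so no renaming is needed.
Pull the quantifiers to the front (each side's bound variable is not free in the other side):
  ∀m ∀i ∃p ∃j (S(m,m) ∧ ¬S(i,i) ∧ (¬S(j,p) ∨ ¬F(j,p)))
The quantifier ∃i sits under an odd number of negations (counting the antecedent side of each →), so it flips to ∀i.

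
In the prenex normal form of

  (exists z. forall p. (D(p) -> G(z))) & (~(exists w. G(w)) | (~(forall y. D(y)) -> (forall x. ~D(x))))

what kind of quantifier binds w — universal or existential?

First replace A → B with ¬A ∨ B.
  (exists z. forall p. (~D(p) | G(z))) & (~(exists w. G(w)) | ~~(forall y. D(y)) | (forall x. ~D(x)))
Drive negations inward (¬∀x A ≡ ∃x ¬A, ¬∃x A ≡ ∀x ¬A, De Morgan for ∧/∨):
  (exists z. forall p. (~D(p) | G(z))) & ((forall w. ~G(w)) | (forall y. D(y)) | (forall x. ~D(x)))
Pull the quantifiers to the front (each side's bound variable is not free in the other side):
  exists z. forall p. forall w. forall y. forall x. ((~D(p) | G(z)) & (~G(w) | D(y) | ~D(x)))
The quantifier exists w sits under an odd number of negations (counting the antecedent side of each →), so it flips to forall w.

universal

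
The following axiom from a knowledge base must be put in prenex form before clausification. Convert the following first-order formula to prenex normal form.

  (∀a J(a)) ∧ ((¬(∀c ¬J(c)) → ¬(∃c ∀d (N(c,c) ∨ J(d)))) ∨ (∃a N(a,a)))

∀a ∀c ∀u ∃d ∃x (J(a) ∧ (¬J(c) ∨ ¬N(u,u) ∧ ¬J(d) ∨ N(x,x)))

Eliminate → and ↔ using ¬ and ∨.
  (∀a J(a)) ∧ (¬¬(∀c ¬J(c)) ∨ ¬(∃c ∀d (N(c,c) ∨ J(d))) ∨ (∃a N(a,a)))
Move each ¬ inward, flipping quantifiers it crosses:
  (∀a J(a)) ∧ ((∀c ¬J(c)) ∨ (∀c ∃d (¬N(c,c) ∧ ¬J(d))) ∨ (∃a N(a,a)))
Rename bound variables to avoid capture: c↦u, a↦x.
  (∀a J(a)) ∧ ((∀c ¬J(c)) ∨ (∀u ∃d (¬N(u,u) ∧ ¬J(d))) ∨ (∃x N(x,x)))
Pull the quantifiers to the front (each side's bound variable is not free in the other side):
  ∀a ∀c ∀u ∃d ∃x (J(a) ∧ (¬J(c) ∨ ¬N(u,u) ∧ ¬J(d) ∨ N(x,x)))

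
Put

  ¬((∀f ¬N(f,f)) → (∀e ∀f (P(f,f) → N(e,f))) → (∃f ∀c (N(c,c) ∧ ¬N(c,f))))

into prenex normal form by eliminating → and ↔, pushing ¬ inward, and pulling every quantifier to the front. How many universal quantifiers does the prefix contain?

Rewrite implications/biconditionals: A → B as ¬A ∨ B.
  ¬(¬(∀f ¬N(f,f)) ∨ ¬(∀e ∀f (¬P(f,f) ∨ N(e,f))) ∨ (∃f ∀c (N(c,c) ∧ ¬N(c,f))))
Move each ¬ inward, flipping quantifiers it crosses:
  (∀f ¬N(f,f)) ∧ (∀e ∀f (¬P(f,f) ∨ N(e,f))) ∧ (∀f ∃c (¬N(c,c) ∨ N(c,f)))
Give each quantifier a distinct variable: f↦x, f↦q.
  (∀f ¬N(f,f)) ∧ (∀e ∀x (¬P(x,x) ∨ N(e,x))) ∧ (∀q ∃c (¬N(c,c) ∨ N(c,q)))
Extract every quantifier outward, since the variables are now distinct and don't occur free across branches:
  ∀f ∀e ∀x ∀q ∃c (¬N(f,f) ∧ (¬P(x,x) ∨ N(e,x)) ∧ (¬N(c,c) ∨ N(c,q)))
The prefix is ∀f ∀e ∀x ∀q ∃c: 4 universal, 1 existential.

4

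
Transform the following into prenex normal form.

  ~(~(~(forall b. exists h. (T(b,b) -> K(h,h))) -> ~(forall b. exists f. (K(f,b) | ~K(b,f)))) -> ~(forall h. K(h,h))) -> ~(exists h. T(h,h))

forall b. exists h. exists s. forall f. exists p. forall c. (~T(b,b) | K(h,h) | ~K(f,s) & K(s,f) | ~K(p,p) | ~T(c,c))

Rewrite implications/biconditionals: A → B as ¬A ∨ B.
  ~~(~~(~~(forall b. exists h. (~T(b,b) | K(h,h))) | ~(forall b. exists f. (K(f,b) | ~K(b,f)))) | ~(forall h. K(h,h))) | ~(exists h. T(h,h))
Move each ¬ inward, flipping quantifiers it crosses:
  (forall b. exists h. (~T(b,b) | K(h,h))) | (exists b. forall f. (~K(f,b) & K(b,f))) | (exists h. ~K(h,h)) | (forall h. ~T(h,h))
Give each quantifier a distinct variable: b↦s, h↦p, h↦c.
  (forall b. exists h. (~T(b,b) | K(h,h))) | (exists s. forall f. (~K(f,s) & K(s,f))) | (exists p. ~K(p,p)) | (forall c. ~T(c,c))
Finally move all quantifiers to the prefix:
  forall b. exists h. exists s. forall f. exists p. forall c. (~T(b,b) | K(h,h) | ~K(f,s) & K(s,f) | ~K(p,p) | ~T(c,c))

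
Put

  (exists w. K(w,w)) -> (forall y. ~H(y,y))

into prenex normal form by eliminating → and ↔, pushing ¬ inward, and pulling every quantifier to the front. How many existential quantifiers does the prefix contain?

0

First replace A → B with ¬A ∨ B.
  ~(exists w. K(w,w)) | (forall y. ~H(y,y))
Push ¬ through the quantifiers and connectives to reach negation normal form:
  (forall w. ~K(w,w)) | (forall y. ~H(y,y))
All bound variables are already distinct, so no renaming is needed.
Finally move all quantifiers to the prefix:
  forall w. forall y. (~K(w,w) | ~H(y,y))
The prefix is forall w forall y: 2 universal, 0 existential.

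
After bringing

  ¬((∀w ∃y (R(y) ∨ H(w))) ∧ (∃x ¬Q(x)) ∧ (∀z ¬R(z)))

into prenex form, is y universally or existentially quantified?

Push ¬ through the quantifiers and connectives to reach negation normal form:
  (∃w ∀y (¬R(y) ∧ ¬H(w))) ∨ (∀x Q(x)) ∨ (∃z R(z))
Extract every quantifier outward, since the variables are now distinct and don't occur free across branches:
  ∃w ∀y ∀x ∃z (¬R(y) ∧ ¬H(w) ∨ Q(x) ∨ R(z))
The quantifier ∃y sits under an odd number of negations, so it flips to ∀y.

universal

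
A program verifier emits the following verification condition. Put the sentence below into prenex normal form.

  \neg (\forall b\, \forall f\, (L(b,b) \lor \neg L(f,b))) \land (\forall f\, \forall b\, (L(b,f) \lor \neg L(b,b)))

Push ¬ through the quantifiers and connectives to reach negation normal form:
  (\exists b\, \exists f\, (\neg L(b,b) \land L(f,b))) \land (\forall f\, \forall b\, (L(b,f) \lor \neg L(b,b)))
Give each quantifier a distinct variable: f↦w, b↦x.
  (\exists b\, \exists f\, (\neg L(b,b) \land L(f,b))) \land (\forall w\, \forall x\, (L(x,w) \lor \neg L(x,x)))
Extract every quantifier outward, since the variables are now distinct and don't occur free across branches:
  \exists b\, \exists f\, \forall w\, \forall x\, (\neg L(b,b) \land L(f,b) \land (L(x,w) \lor \neg L(x,x)))

\exists b\, \exists f\, \forall w\, \forall x\, (\neg L(b,b) \land L(f,b) \land (L(x,w) \lor \neg L(x,x)))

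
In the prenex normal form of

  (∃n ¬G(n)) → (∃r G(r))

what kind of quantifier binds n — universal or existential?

universal

Eliminate → and ↔ using ¬ and ∨.
  ¬(∃n ¬G(n)) ∨ (∃r G(r))
Drive negations inward (¬∀x A ≡ ∃x ¬A, ¬∃x A ≡ ∀x ¬A, De Morgan for ∧/∨):
  (∀n G(n)) ∨ (∃r G(r))
Extract every quantifier outward, since the variables are now distinct and don't occur free across branches:
  ∀n ∃r (G(n) ∨ G(r))
The quantifier ∃n sits under an odd number of negations (counting the antecedent side of each →), so it flips to ∀n.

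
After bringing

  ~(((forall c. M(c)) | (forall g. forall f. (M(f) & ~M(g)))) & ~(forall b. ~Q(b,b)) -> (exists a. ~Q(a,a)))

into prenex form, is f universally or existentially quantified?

universal

Eliminate → and ↔ using ¬ and ∨.
  ~(~(((forall c. M(c)) | (forall g. forall f. (M(f) & ~M(g)))) & ~(forall b. ~Q(b,b))) | (exists a. ~Q(a,a)))
Move each ¬ inward, flipping quantifiers it crosses:
  ((forall c. M(c)) | (forall g. forall f. (M(f) & ~M(g)))) & (exists b. Q(b,b)) & (forall a. Q(a,a))
Finally move all quantifiers to the prefix:
  forall c. forall g. forall f. exists b. forall a. ((M(c) | M(f) & ~M(g)) & Q(b,b) & Q(a,a))
The quantifier forall f sits under an even number of negations (counting the antecedent side of each →), so it remains universal.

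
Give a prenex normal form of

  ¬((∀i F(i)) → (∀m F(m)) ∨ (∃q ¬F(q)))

Rewrite implications/biconditionals: A → B as ¬A ∨ B.
  ¬(¬(∀i F(i)) ∨ (∀m F(m)) ∨ (∃q ¬F(q)))
Drive negations inward (¬∀x A ≡ ∃x ¬A, ¬∃x A ≡ ∀x ¬A, De Morgan for ∧/∨):
  (∀i F(i)) ∧ (∃m ¬F(m)) ∧ (∀q F(q))
All bound variables are already distinct, so no renaming is needed.
Finally move all quantifiers to the prefix:
  ∀i ∃m ∀q (F(i) ∧ ¬F(m) ∧ F(q))

∀i ∃m ∀q (F(i) ∧ ¬F(m) ∧ F(q))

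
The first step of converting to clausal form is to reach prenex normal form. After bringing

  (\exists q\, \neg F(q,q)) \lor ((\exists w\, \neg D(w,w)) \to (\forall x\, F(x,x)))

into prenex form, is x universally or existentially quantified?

Rewrite implications/biconditionals: A → B as ¬A ∨ B.
  (\exists q\, \neg F(q,q)) \lor \neg (\exists w\, \neg D(w,w)) \lor (\forall x\, F(x,x))
Push ¬ through the quantifiers and connectives to reach negation normal form:
  (\exists q\, \neg F(q,q)) \lor (\forall w\, D(w,w)) \lor (\forall x\, F(x,x))
Pull the quantifiers to the front (each side's bound variable is not free in the other side):
  \exists q\, \forall w\, \forall x\, (\neg F(q,q) \lor D(w,w) \lor F(x,x))
The quantifier \forall x sits under an even number of negations (counting the antecedent side of each →), so it remains universal.

universal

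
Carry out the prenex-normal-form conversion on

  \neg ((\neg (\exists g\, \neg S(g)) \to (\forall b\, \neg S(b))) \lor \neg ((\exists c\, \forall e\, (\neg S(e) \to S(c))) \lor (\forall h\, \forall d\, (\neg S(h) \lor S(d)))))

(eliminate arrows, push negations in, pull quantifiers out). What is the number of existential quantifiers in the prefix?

2

Rewrite implications/biconditionals: A → B as ¬A ∨ B.
  \neg (\neg \neg (\exists g\, \neg S(g)) \lor (\forall b\, \neg S(b)) \lor \neg ((\exists c\, \forall e\, (\neg \neg S(e) \lor S(c))) \lor (\forall h\, \forall d\, (\neg S(h) \lor S(d)))))
Drive negations inward (¬∀x A ≡ ∃x ¬A, ¬∃x A ≡ ∀x ¬A, De Morgan for ∧/∨):
  (\forall g\, S(g)) \land (\exists b\, S(b)) \land ((\exists c\, \forall e\, (S(e) \lor S(c))) \lor (\forall h\, \forall d\, (\neg S(h) \lor S(d))))
Extract every quantifier outward, since the variables are now distinct and don't occur free across branches:
  \forall g\, \exists b\, \exists c\, \forall e\, \forall h\, \forall d\, (S(g) \land S(b) \land (S(e) \lor S(c) \lor \neg S(h) \lor S(d)))
The prefix is \forall g \exists b \exists c \forall e \forall h \forall d: 4 universal, 2 existential.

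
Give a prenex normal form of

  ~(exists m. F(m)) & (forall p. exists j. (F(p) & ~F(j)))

Push ¬ through the quantifiers and connectives to reach negation normal form:
  (forall m. ~F(m)) & (forall p. exists j. (F(p) & ~F(j)))
All bound variables are already distinct, so no renaming is needed.
Pull the quantifiers to the front (each side's bound variable is not free in the other side):
  forall m. forall p. exists j. (~F(m) & F(p) & ~F(j))

forall m. forall p. exists j. (~F(m) & F(p) & ~F(j))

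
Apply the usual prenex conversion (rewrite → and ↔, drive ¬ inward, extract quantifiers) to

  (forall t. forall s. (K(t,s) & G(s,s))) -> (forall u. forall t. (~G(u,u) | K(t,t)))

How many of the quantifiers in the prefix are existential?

Rewrite implications/biconditionals: A → B as ¬A ∨ B.
  ~(forall t. forall s. (K(t,s) & G(s,s))) | (forall u. forall t. (~G(u,u) | K(t,t)))
Push ¬ through the quantifiers and connectives to reach negation normal form:
  (exists t. exists s. (~K(t,s) | ~G(s,s))) | (forall u. forall t. (~G(u,u) | K(t,t)))
Give each quantifier a distinct variable: t↦p.
  (exists t. exists s. (~K(t,s) | ~G(s,s))) | (forall u. forall p. (~G(u,u) | K(p,p)))
Pull the quantifiers to the front (each side's bound variable is not free in the other side):
  exists t. exists s. forall u. forall p. (~K(t,s) | ~G(s,s) | ~G(u,u) | K(p,p))
The prefix is exists t exists s forall u forall p: 2 universal, 2 existential.

2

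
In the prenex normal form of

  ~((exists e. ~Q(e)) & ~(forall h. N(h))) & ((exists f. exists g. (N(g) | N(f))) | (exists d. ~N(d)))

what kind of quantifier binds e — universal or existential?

Drive negations inward (¬∀x A ≡ ∃x ¬A, ¬∃x A ≡ ∀x ¬A, De Morgan for ∧/∨):
  ((forall e. Q(e)) | (forall h. N(h))) & ((exists f. exists g. (N(g) | N(f))) | (exists d. ~N(d)))
All bound variables are already distinct, so no renaming is needed.
Extract every quantifier outward, since the variables are now distinct and don't occur free across branches:
  forall e. forall h. exists f. exists g. exists d. ((Q(e) | N(h)) & (N(g) | N(f) | ~N(d)))
The quantifier exists e sits under an odd number of negations, so it flips to forall e.

universal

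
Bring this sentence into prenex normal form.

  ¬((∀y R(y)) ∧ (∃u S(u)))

Drive negations inward (¬∀x A ≡ ∃x ¬A, ¬∃x A ≡ ∀x ¬A, De Morgan for ∧/∨):
  (∃y ¬R(y)) ∨ (∀u ¬S(u))
All bound variables are already distinct, so no renaming is needed.
Pull the quantifiers to the front (each side's bound variable is not free in the other side):
  ∃y ∀u (¬R(y) ∨ ¬S(u))

∃y ∀u (¬R(y) ∨ ¬S(u))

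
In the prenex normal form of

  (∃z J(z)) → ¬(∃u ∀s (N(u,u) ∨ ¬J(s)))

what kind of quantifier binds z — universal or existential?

Rewrite implications/biconditionals: A → B as ¬A ∨ B.
  ¬(∃z J(z)) ∨ ¬(∃u ∀s (N(u,u) ∨ ¬J(s)))
Drive negations inward (¬∀x A ≡ ∃x ¬A, ¬∃x A ≡ ∀x ¬A, De Morgan for ∧/∨):
  (∀z ¬J(z)) ∨ (∀u ∃s (¬N(u,u) ∧ J(s)))
All bound variables are already distinct, so no renaming is needed.
Finally move all quantifiers to the prefix:
  ∀z ∀u ∃s (¬J(z) ∨ ¬N(u,u) ∧ J(s))
The quantifier ∃z sits under an odd number of negations (counting the antecedent side of each →), so it flips to ∀z.

universal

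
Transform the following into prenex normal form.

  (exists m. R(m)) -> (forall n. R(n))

forall m. forall n. (~R(m) | R(n))

First replace A → B with ¬A ∨ B.
  ~(exists m. R(m)) | (forall n. R(n))
Push ¬ through the quantifiers and connectives to reach negation normal form:
  (forall m. ~R(m)) | (forall n. R(n))
All bound variables are already distinct, so no renaming is needed.
Extract every quantifier outward, since the variables are now distinct and don't occur free across branches:
  forall m. forall n. (~R(m) | R(n))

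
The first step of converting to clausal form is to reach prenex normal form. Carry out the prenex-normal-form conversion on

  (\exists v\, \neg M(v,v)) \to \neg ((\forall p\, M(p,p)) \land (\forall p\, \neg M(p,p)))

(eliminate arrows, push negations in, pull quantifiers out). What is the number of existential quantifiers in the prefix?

Rewrite implications/biconditionals: A → B as ¬A ∨ B.
  \neg (\exists v\, \neg M(v,v)) \lor \neg ((\forall p\, M(p,p)) \land (\forall p\, \neg M(p,p)))
Move each ¬ inward, flipping quantifiers it crosses:
  (\forall v\, M(v,v)) \lor (\exists p\, \neg M(p,p)) \lor (\exists p\, M(p,p))
Give each quantifier a distinct variable: p↦c.
  (\forall v\, M(v,v)) \lor (\exists p\, \neg M(p,p)) \lor (\exists c\, M(c,c))
Pull the quantifiers to the front (each side's bound variable is not free in the other side):
  \forall v\, \exists p\, \exists c\, (M(v,v) \lor \neg M(p,p) \lor M(c,c))
The prefix is \forall v \exists p \exists c: 1 universal, 2 existential.

2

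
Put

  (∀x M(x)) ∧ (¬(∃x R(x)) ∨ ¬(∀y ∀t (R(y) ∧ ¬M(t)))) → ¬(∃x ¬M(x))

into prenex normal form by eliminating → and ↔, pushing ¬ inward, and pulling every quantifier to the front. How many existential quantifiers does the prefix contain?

2

Rewrite implications/biconditionals: A → B as ¬A ∨ B.
  ¬((∀x M(x)) ∧ (¬(∃x R(x)) ∨ ¬(∀y ∀t (R(y) ∧ ¬M(t))))) ∨ ¬(∃x ¬M(x))
Drive negations inward (¬∀x A ≡ ∃x ¬A, ¬∃x A ≡ ∀x ¬A, De Morgan for ∧/∨):
  (∃x ¬M(x)) ∨ (∃x R(x)) ∧ (∀y ∀t (R(y) ∧ ¬M(t))) ∨ (∀x M(x))
Give each quantifier a distinct variable: x↦s, x↦q.
  (∃x ¬M(x)) ∨ (∃s R(s)) ∧ (∀y ∀t (R(y) ∧ ¬M(t))) ∨ (∀q M(q))
Pull the quantifiers to the front (each side's bound variable is not free in the other side):
  ∃x ∃s ∀y ∀t ∀q (¬M(x) ∨ R(s) ∧ R(y) ∧ ¬M(t) ∨ M(q))
The prefix is ∃x ∃s ∀y ∀t ∀q: 3 universal, 2 existential.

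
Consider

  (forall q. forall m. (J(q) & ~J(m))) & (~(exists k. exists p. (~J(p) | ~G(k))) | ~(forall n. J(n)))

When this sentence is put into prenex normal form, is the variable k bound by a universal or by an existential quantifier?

universal

Push ¬ through the quantifiers and connectives to reach negation normal form:
  (forall q. forall m. (J(q) & ~J(m))) & ((forall k. forall p. (J(p) & G(k))) | (exists n. ~J(n)))
All bound variables are already distinct, so no renaming is needed.
Finally move all quantifiers to the prefix:
  forall q. forall m. forall k. forall p. exists n. (J(q) & ~J(m) & (J(p) & G(k) | ~J(n)))
The quantifier exists k sits under an odd number of negations, so it flips to forall k.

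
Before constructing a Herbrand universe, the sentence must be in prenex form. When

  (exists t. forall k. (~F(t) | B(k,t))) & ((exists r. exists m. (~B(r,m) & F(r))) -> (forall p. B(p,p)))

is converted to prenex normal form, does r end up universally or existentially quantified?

universal

First replace A → B with ¬A ∨ B.
  (exists t. forall k. (~F(t) | B(k,t))) & (~(exists r. exists m. (~B(r,m) & F(r))) | (forall p. B(p,p)))
Move each ¬ inward, flipping quantifiers it crosses:
  (exists t. forall k. (~F(t) | B(k,t))) & ((forall r. forall m. (B(r,m) | ~F(r))) | (forall p. B(p,p)))
All bound variables are already distinct, so no renaming is needed.
Finally move all quantifiers to the prefix:
  exists t. forall k. forall r. forall m. forall p. ((~F(t) | B(k,t)) & (B(r,m) | ~F(r) | B(p,p)))
The quantifier exists r sits under an odd number of negations (counting the antecedent side of each →), so it flips to forall r.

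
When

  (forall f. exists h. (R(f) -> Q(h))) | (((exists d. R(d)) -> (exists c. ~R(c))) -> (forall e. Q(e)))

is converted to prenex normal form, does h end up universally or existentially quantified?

existential

Eliminate → and ↔ using ¬ and ∨.
  (forall f. exists h. (~R(f) | Q(h))) | ~(~(exists d. R(d)) | (exists c. ~R(c))) | (forall e. Q(e))
Push ¬ through the quantifiers and connectives to reach negation normal form:
  (forall f. exists h. (~R(f) | Q(h))) | (exists d. R(d)) & (forall c. R(c)) | (forall e. Q(e))
All bound variables are already distinct, so no renaming is needed.
Extract every quantifier outward, since the variables are now distinct and don't occur free across branches:
  forall f. exists h. exists d. forall c. forall e. (~R(f) | Q(h) | R(d) & R(c) | Q(e))
The quantifier exists h sits under an even number of negations (counting the antecedent side of each →), so it remains existential.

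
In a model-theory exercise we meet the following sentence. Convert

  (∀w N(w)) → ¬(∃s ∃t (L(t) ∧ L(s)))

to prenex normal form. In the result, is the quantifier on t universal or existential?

universal

First replace A → B with ¬A ∨ B.
  ¬(∀w N(w)) ∨ ¬(∃s ∃t (L(t) ∧ L(s)))
Move each ¬ inward, flipping quantifiers it crosses:
  (∃w ¬N(w)) ∨ (∀s ∀t (¬L(t) ∨ ¬L(s)))
All bound variables are already distinct, so no renaming is needed.
Extract every quantifier outward, since the variables are now distinct and don't occur free across branches:
  ∃w ∀s ∀t (¬N(w) ∨ ¬L(t) ∨ ¬L(s))
The quantifier ∃t sits under an odd number of negations (counting the antecedent side of each →), so it flips to ∀t.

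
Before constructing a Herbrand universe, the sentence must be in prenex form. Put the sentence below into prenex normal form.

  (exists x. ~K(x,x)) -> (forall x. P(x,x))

First replace A → B with ¬A ∨ B.
  ~(exists x. ~K(x,x)) | (forall x. P(x,x))
Drive negations inward (¬∀x A ≡ ∃x ¬A, ¬∃x A ≡ ∀x ¬A, De Morgan for ∧/∨):
  (forall x. K(x,x)) | (forall x. P(x,x))
Standardize variables apart so no two quantifiers bind the same name: x↦b.
  (forall x. K(x,x)) | (forall b. P(b,b))
Finally move all quantifiers to the prefix:
  forall x. forall b. (K(x,x) | P(b,b))

forall x. forall b. (K(x,x) | P(b,b))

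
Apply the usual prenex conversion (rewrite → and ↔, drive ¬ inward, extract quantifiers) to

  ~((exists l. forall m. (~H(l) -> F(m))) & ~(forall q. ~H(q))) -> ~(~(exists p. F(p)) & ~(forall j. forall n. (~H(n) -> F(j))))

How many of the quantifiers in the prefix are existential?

Eliminate → and ↔ using ¬ and ∨.
  ~~((exists l. forall m. (~~H(l) | F(m))) & ~(forall q. ~H(q))) | ~(~(exists p. F(p)) & ~(forall j. forall n. (~~H(n) | F(j))))
Drive negations inward (¬∀x A ≡ ∃x ¬A, ¬∃x A ≡ ∀x ¬A, De Morgan for ∧/∨):
  (exists l. forall m. (H(l) | F(m))) & (exists q. H(q)) | (exists p. F(p)) | (forall j. forall n. (H(n) | F(j)))
Finally move all quantifiers to the prefix:
  exists l. forall m. exists q. exists p. forall j. forall n. ((H(l) | F(m)) & H(q) | F(p) | H(n) | F(j))
The prefix is exists l forall m exists q exists p forall j forall n: 3 universal, 3 existential.

3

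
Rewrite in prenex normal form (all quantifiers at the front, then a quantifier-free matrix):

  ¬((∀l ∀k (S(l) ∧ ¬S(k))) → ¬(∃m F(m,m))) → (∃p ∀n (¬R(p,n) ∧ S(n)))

First replace A → B with ¬A ∨ B.
  ¬¬(¬(∀l ∀k (S(l) ∧ ¬S(k))) ∨ ¬(∃m F(m,m))) ∨ (∃p ∀n (¬R(p,n) ∧ S(n)))
Move each ¬ inward, flipping quantifiers it crosses:
  (∃l ∃k (¬S(l) ∨ S(k))) ∨ (∀m ¬F(m,m)) ∨ (∃p ∀n (¬R(p,n) ∧ S(n)))
Extract every quantifier outward, since the variables are now distinct and don't occur free across branches:
  ∃l ∃k ∀m ∃p ∀n (¬S(l) ∨ S(k) ∨ ¬F(m,m) ∨ ¬R(p,n) ∧ S(n))

∃l ∃k ∀m ∃p ∀n (¬S(l) ∨ S(k) ∨ ¬F(m,m) ∨ ¬R(p,n) ∧ S(n))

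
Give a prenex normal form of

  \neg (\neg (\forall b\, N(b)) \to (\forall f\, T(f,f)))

\exists b\, \exists f\, (\neg N(b) \land \neg T(f,f))

Eliminate → and ↔ using ¬ and ∨.
  \neg (\neg \neg (\forall b\, N(b)) \lor (\forall f\, T(f,f)))
Drive negations inward (¬∀x A ≡ ∃x ¬A, ¬∃x A ≡ ∀x ¬A, De Morgan for ∧/∨):
  (\exists b\, \neg N(b)) \land (\exists f\, \neg T(f,f))
All bound variables are already distinct, so no renaming is needed.
Finally move all quantifiers to the prefix:
  \exists b\, \exists f\, (\neg N(b) \land \neg T(f,f))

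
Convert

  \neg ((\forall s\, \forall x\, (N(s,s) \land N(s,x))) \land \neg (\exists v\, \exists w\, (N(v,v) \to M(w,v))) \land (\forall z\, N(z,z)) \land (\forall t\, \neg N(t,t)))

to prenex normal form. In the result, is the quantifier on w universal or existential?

First replace A → B with ¬A ∨ B.
  \neg ((\forall s\, \forall x\, (N(s,s) \land N(s,x))) \land \neg (\exists v\, \exists w\, (\neg N(v,v) \lor M(w,v))) \land (\forall z\, N(z,z)) \land (\forall t\, \neg N(t,t)))
Drive negations inward (¬∀x A ≡ ∃x ¬A, ¬∃x A ≡ ∀x ¬A, De Morgan for ∧/∨):
  (\exists s\, \exists x\, (\neg N(s,s) \lor \neg N(s,x))) \lor (\exists v\, \exists w\, (\neg N(v,v) \lor M(w,v))) \lor (\exists z\, \neg N(z,z)) \lor (\exists t\, N(t,t))
Extract every quantifier outward, since the variables are now distinct and don't occur free across branches:
  \exists s\, \exists x\, \exists v\, \exists w\, \exists z\, \exists t\, (\neg N(s,s) \lor \neg N(s,x) \lor \neg N(v,v) \lor M(w,v) \lor \neg N(z,z) \lor N(t,t))
The quantifier \exists w sits under an even number of negations (counting the antecedent side of each →), so it remains existential.

existential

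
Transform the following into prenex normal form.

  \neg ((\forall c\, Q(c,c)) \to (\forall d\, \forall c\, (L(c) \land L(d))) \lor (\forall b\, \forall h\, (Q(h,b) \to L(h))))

\forall c\, \exists d\, \exists v\, \exists b\, \exists h\, (Q(c,c) \land (\neg L(v) \lor \neg L(d)) \land Q(h,b) \land \neg L(h))

Rewrite implications/biconditionals: A → B as ¬A ∨ B.
  \neg (\neg (\forall c\, Q(c,c)) \lor (\forall d\, \forall c\, (L(c) \land L(d))) \lor (\forall b\, \forall h\, (\neg Q(h,b) \lor L(h))))
Move each ¬ inward, flipping quantifiers it crosses:
  (\forall c\, Q(c,c)) \land (\exists d\, \exists c\, (\neg L(c) \lor \neg L(d))) \land (\exists b\, \exists h\, (Q(h,b) \land \neg L(h)))
Give each quantifier a distinct variable: c↦v.
  (\forall c\, Q(c,c)) \land (\exists d\, \exists v\, (\neg L(v) \lor \neg L(d))) \land (\exists b\, \exists h\, (Q(h,b) \land \neg L(h)))
Finally move all quantifiers to the prefix:
  \forall c\, \exists d\, \exists v\, \exists b\, \exists h\, (Q(c,c) \land (\neg L(v) \lor \neg L(d)) \land Q(h,b) \land \neg L(h))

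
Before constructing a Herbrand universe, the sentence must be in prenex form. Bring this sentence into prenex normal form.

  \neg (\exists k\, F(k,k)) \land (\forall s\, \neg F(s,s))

\forall k\, \forall s\, (\neg F(k,k) \land \neg F(s,s))

Drive negations inward (¬∀x A ≡ ∃x ¬A, ¬∃x A ≡ ∀x ¬A, De Morgan for ∧/∨):
  (\forall k\, \neg F(k,k)) \land (\forall s\, \neg F(s,s))
Extract every quantifier outward, since the variables are now distinct and don't occur free across branches:
  \forall k\, \forall s\, (\neg F(k,k) \land \neg F(s,s))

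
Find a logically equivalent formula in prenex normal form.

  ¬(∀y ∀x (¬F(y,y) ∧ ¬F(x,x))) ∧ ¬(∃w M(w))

∃y ∃x ∀w ((F(y,y) ∨ F(x,x)) ∧ ¬M(w))

Drive negations inward (¬∀x A ≡ ∃x ¬A, ¬∃x A ≡ ∀x ¬A, De Morgan for ∧/∨):
  (∃y ∃x (F(y,y) ∨ F(x,x))) ∧ (∀w ¬M(w))
Finally move all quantifiers to the prefix:
  ∃y ∃x ∀w ((F(y,y) ∨ F(x,x)) ∧ ¬M(w))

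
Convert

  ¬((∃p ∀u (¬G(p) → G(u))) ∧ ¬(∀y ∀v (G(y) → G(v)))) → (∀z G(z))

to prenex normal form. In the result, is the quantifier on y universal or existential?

existential

Rewrite implications/biconditionals: A → B as ¬A ∨ B.
  ¬¬((∃p ∀u (¬¬G(p) ∨ G(u))) ∧ ¬(∀y ∀v (¬G(y) ∨ G(v)))) ∨ (∀z G(z))
Drive negations inward (¬∀x A ≡ ∃x ¬A, ¬∃x A ≡ ∀x ¬A, De Morgan for ∧/∨):
  (∃p ∀u (G(p) ∨ G(u))) ∧ (∃y ∃v (G(y) ∧ ¬G(v))) ∨ (∀z G(z))
Pull the quantifiers to the front (each side's bound variable is not free in the other side):
  ∃p ∀u ∃y ∃v ∀z ((G(p) ∨ G(u)) ∧ G(y) ∧ ¬G(v) ∨ G(z))
The quantifier ∀y sits under an odd number of negations (counting the antecedent side of each →), so it flips to ∃y.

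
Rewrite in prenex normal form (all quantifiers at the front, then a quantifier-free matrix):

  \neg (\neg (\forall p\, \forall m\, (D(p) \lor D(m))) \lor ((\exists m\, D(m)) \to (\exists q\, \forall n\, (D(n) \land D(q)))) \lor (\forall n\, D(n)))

First replace A → B with ¬A ∨ B.
  \neg (\neg (\forall p\, \forall m\, (D(p) \lor D(m))) \lor \neg (\exists m\, D(m)) \lor (\exists q\, \forall n\, (D(n) \land D(q))) \lor (\forall n\, D(n)))
Move each ¬ inward, flipping quantifiers it crosses:
  (\forall p\, \forall m\, (D(p) \lor D(m))) \land (\exists m\, D(m)) \land (\forall q\, \exists n\, (\neg D(n) \lor \neg D(q))) \land (\exists n\, \neg D(n))
Rename bound variables to avoid capture: m↦v1, n↦u.
  (\forall p\, \forall m\, (D(p) \lor D(m))) \land (\exists v1\, D(v1)) \land (\forall q\, \exists n\, (\neg D(n) \lor \neg D(q))) \land (\exists u\, \neg D(u))
Pull the quantifiers to the front (each side's bound variable is not free in the other side):
  \forall p\, \forall m\, \exists v1\, \forall q\, \exists n\, \exists u\, ((D(p) \lor D(m)) \land D(v1) \land (\neg D(n) \lor \neg D(q)) \land \neg D(u))

\forall p\, \forall m\, \exists v1\, \forall q\, \exists n\, \exists u\, ((D(p) \lor D(m)) \land D(v1) \land (\neg D(n) \lor \neg D(q)) \land \neg D(u))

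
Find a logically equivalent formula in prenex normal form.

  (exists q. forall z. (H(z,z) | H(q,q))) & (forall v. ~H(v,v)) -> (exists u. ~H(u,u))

Eliminate → and ↔ using ¬ and ∨.
  ~((exists q. forall z. (H(z,z) | H(q,q))) & (forall v. ~H(v,v))) | (exists u. ~H(u,u))
Move each ¬ inward, flipping quantifiers it crosses:
  (forall q. exists z. (~H(z,z) & ~H(q,q))) | (exists v. H(v,v)) | (exists u. ~H(u,u))
Finally move all quantifiers to the prefix:
  forall q. exists z. exists v. exists u. (~H(z,z) & ~H(q,q) | H(v,v) | ~H(u,u))

forall q. exists z. exists v. exists u. (~H(z,z) & ~H(q,q) | H(v,v) | ~H(u,u))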